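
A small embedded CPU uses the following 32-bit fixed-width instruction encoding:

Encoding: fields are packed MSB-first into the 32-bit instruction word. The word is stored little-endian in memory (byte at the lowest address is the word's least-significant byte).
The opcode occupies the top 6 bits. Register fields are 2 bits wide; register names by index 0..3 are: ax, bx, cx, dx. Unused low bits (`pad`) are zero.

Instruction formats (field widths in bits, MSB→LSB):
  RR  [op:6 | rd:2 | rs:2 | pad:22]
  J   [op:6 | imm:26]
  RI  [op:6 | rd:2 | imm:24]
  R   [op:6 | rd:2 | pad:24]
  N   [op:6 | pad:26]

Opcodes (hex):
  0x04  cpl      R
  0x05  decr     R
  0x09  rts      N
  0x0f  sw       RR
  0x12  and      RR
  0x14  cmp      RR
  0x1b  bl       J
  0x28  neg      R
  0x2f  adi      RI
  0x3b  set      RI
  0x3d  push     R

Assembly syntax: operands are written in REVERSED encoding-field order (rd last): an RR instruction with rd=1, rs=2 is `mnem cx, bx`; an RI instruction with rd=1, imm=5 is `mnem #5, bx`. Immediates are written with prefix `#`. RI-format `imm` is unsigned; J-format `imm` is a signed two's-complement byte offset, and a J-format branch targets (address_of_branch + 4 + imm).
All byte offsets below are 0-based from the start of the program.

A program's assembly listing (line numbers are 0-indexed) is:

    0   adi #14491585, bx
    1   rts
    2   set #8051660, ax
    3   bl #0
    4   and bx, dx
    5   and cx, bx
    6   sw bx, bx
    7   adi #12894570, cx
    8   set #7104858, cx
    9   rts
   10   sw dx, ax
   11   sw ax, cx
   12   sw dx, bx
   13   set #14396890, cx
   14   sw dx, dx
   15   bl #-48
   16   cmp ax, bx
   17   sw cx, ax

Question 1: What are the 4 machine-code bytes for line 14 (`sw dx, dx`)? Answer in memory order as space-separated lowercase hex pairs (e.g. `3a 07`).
00 00 c0 3f

line 14 (sw): pack op=0xf:6|rd=3:2|rs=3:2|pad=0:22 = 0x3fc00000; little→ 00 00 c0 3f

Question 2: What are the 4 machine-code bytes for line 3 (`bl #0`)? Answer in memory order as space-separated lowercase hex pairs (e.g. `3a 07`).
L3: bl op=0x1b:6|imm=0:26 ⇒ 0x6c000000 ⇒ little 00 00 00 6c

00 00 00 6c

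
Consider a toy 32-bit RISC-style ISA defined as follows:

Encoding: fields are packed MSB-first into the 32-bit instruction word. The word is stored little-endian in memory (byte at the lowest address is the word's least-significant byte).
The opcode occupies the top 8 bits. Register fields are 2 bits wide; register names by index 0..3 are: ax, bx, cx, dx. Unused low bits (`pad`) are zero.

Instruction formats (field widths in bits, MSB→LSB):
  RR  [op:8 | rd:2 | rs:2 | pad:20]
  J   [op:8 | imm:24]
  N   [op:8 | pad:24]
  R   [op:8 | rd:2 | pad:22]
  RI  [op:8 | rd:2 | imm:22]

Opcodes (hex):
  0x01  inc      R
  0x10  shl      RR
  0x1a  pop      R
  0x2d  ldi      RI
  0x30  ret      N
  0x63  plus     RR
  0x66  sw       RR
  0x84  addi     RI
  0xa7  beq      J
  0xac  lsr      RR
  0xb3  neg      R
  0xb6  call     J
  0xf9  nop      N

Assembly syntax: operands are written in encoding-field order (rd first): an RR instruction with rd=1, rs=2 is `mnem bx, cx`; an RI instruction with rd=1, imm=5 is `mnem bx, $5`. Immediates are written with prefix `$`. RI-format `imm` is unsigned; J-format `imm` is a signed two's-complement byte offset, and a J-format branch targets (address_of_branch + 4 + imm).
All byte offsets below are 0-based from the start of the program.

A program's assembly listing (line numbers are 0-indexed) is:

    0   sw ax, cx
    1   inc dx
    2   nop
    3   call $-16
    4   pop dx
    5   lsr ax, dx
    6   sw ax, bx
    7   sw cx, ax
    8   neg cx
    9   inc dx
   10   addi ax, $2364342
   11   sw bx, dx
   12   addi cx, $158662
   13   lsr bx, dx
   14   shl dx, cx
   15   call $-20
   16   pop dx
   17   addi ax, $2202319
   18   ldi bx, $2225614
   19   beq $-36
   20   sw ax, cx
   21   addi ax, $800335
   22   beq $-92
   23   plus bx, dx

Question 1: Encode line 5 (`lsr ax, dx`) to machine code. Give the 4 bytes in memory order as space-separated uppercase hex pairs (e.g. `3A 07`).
L5: lsr op=0xac:8|rd=0:2|rs=3:2|pad=0:20 ⇒ 0xac300000 ⇒ little 00 00 30 ac

00 00 30 AC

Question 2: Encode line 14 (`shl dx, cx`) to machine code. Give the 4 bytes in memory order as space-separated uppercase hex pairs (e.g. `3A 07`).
L14: shl op=0x10:8|rd=3:2|rs=2:2|pad=0:20 ⇒ 0x10e00000 ⇒ little 00 00 e0 10

00 00 E0 10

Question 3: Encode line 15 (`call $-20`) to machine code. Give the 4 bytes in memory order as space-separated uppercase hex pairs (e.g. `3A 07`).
EC FF FF B6

15. call fields op=0xb6:8|imm=-20:24 → word b6ffffech → ec ff ff b6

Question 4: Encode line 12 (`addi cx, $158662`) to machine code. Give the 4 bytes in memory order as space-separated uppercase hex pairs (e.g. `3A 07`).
C6 6B 82 84

line 12 (addi): pack op=0x84:8|rd=2:2|imm=158662:22 = 0x84826bc6; little→ c6 6b 82 84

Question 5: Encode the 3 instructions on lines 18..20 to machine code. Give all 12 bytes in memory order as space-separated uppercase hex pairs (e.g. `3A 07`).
CE F5 61 2D DC FF FF A7 00 00 20 66

line 18 (ldi): pack op=0x2d:8|rd=1:2|imm=2225614:22 = 0x2d61f5ce; little→ ce f5 61 2d
line 19 (beq): pack op=0xa7:8|imm=-36:24 = 0xa7ffffdc; little→ dc ff ff a7
line 20 (sw): pack op=0x66:8|rd=0:2|rs=2:2|pad=0:20 = 0x66200000; little→ 00 00 20 66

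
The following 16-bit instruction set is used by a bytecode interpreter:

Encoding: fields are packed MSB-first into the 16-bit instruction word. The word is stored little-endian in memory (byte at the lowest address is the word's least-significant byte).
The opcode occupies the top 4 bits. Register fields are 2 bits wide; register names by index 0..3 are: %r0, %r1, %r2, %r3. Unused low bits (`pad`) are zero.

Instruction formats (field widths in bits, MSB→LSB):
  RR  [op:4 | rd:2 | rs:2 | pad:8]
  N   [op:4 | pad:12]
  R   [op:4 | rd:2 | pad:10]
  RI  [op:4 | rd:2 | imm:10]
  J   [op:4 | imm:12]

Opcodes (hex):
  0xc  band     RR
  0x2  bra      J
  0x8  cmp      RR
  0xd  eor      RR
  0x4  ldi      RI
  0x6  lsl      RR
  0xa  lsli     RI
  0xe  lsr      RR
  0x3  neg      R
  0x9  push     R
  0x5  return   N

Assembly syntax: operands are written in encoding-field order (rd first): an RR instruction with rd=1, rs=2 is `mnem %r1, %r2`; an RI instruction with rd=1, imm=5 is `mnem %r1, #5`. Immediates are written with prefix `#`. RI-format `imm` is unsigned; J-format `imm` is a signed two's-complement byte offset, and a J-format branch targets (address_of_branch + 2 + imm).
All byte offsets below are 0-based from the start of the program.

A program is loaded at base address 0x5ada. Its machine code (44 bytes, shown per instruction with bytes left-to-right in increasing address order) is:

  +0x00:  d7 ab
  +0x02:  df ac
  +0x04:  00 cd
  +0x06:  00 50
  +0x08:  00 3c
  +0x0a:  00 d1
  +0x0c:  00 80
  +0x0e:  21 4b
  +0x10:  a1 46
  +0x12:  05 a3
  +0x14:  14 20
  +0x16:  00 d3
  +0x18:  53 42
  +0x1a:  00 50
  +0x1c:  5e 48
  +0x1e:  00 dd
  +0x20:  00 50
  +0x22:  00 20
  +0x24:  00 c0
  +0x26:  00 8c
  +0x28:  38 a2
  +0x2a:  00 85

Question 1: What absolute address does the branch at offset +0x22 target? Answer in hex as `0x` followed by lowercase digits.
+0x22: 00 20 ⇒ word 0x2000 (little)
  op=0x2000>>12=0x2 ⇒ bra (J)
  [11:0] imm=0 = #0
  target = base 0x5ada + off 0x22 + 2 + imm 0 = 0x5afe

0x5afe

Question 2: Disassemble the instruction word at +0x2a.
cmp %r1, %r1

[2a] 00 85 → 0x8500
  op=0x8500>>12=0x8 ⇒ cmp (RR)
  rd: (w>>10)&0x3=0x1 → %r1
  rs: (w>>8)&0x3=0x1 → %r1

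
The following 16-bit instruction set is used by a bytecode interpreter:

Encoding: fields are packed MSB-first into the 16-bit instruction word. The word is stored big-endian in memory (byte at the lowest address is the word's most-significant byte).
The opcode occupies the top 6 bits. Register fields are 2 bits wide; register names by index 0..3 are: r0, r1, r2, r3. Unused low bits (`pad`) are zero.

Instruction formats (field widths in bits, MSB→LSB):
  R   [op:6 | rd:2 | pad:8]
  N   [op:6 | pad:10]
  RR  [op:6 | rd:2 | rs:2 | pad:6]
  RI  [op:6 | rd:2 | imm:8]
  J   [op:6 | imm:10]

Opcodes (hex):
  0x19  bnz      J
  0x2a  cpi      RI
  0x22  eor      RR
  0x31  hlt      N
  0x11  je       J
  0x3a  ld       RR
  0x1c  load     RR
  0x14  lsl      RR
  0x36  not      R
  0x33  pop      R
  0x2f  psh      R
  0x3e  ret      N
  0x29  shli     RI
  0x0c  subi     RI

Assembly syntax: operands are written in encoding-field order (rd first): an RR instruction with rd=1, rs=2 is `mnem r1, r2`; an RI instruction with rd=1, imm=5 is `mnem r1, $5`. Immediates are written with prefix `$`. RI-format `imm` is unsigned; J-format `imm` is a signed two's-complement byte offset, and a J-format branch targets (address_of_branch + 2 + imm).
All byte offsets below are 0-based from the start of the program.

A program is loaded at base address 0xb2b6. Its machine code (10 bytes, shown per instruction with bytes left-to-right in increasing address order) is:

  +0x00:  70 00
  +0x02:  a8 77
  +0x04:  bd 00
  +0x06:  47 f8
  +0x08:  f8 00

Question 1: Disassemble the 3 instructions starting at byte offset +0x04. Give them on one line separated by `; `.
[04] bd 00 → 0xbd00
  top 6b → 0x2f → psh [R]
  rd: (w>>8)&0x3=0x1 → r1
[06] 47 f8 → 0x47f8
  top 6b → 0x11 → je [J]
  imm: (w>>0)&0x3ff=0x3f8 (s10→-8) → $-8
[08] f8 00 → 0xf800
  top 6b → 0x3e → ret [N]

psh r1; je $-8; ret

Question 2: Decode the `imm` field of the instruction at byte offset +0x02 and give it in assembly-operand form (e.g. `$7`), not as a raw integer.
$119

@+02  big-endian(a8 77) = 0xa877
  top 6b → 0x2a → cpi [RI]
  rd@[9:8]=0x0 ⇒ r0
  imm@[7:0]=0x77 ⇒ $119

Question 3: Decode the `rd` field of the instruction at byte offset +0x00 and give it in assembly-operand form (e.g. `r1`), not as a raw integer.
r0

+0x00: 70 00 ⇒ word 0x7000 (big)
  op=0x7000>>10=0x1c ⇒ load (RR)
  rd@[9:8]=0x0 ⇒ r0
  rs@[7:6]=0x0 ⇒ r0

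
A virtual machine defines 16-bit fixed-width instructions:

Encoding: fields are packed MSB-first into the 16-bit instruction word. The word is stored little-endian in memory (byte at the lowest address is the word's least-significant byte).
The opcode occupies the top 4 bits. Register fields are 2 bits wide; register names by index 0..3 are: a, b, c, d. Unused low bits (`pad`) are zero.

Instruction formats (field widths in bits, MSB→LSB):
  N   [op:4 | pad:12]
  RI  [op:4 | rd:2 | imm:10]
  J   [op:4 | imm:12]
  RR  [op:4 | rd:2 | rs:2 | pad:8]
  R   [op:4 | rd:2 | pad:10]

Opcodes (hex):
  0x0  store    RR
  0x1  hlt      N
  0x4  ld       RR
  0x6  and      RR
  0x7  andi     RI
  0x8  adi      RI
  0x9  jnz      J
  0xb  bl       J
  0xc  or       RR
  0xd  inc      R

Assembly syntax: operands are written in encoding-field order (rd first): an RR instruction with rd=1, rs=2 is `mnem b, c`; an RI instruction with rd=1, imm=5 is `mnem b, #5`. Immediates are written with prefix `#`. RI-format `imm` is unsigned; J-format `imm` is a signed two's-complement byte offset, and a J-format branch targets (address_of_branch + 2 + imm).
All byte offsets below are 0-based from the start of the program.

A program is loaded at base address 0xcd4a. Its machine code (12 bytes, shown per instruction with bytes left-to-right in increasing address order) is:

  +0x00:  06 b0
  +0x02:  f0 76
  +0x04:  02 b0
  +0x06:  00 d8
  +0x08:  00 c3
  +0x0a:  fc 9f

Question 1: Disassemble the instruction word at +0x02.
off 0x02: read f0 76 as little → 0x76f0
  top 4b → 0x7 → andi [RI]
  rd@[11:10]=0x1 ⇒ b
  imm@[9:0]=0x2f0 ⇒ #752

andi b, #752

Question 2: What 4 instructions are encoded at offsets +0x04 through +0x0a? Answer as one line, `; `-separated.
[04] 02 b0 → 0xb002
  top 4b → 0xb → bl [J]
  [11:0] imm=2 = #2
[06] 00 d8 → 0xd800
  top 4b → 0xd → inc [R]
  [11:10] rd=2 = c
[08] 00 c3 → 0xc300
  top 4b → 0xc → or [RR]
  [11:10] rd=0 = a
  [9:8] rs=3 = d
[0a] fc 9f → 0x9ffc
  top 4b → 0x9 → jnz [J]
  [11:0] imm=4092 (s12→-4) = #-4

bl #2; inc c; or a, d; jnz #-4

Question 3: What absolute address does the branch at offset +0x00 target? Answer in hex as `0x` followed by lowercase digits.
[00] 06 b0 → 0xb006
  opcode bits[15:12]=0xb: bl/J
  imm: (w>>0)&0xfff=0x6 → #6
  target = base 0xcd4a + off 0x00 + 2 + imm 6 = 0xcd52

0xcd52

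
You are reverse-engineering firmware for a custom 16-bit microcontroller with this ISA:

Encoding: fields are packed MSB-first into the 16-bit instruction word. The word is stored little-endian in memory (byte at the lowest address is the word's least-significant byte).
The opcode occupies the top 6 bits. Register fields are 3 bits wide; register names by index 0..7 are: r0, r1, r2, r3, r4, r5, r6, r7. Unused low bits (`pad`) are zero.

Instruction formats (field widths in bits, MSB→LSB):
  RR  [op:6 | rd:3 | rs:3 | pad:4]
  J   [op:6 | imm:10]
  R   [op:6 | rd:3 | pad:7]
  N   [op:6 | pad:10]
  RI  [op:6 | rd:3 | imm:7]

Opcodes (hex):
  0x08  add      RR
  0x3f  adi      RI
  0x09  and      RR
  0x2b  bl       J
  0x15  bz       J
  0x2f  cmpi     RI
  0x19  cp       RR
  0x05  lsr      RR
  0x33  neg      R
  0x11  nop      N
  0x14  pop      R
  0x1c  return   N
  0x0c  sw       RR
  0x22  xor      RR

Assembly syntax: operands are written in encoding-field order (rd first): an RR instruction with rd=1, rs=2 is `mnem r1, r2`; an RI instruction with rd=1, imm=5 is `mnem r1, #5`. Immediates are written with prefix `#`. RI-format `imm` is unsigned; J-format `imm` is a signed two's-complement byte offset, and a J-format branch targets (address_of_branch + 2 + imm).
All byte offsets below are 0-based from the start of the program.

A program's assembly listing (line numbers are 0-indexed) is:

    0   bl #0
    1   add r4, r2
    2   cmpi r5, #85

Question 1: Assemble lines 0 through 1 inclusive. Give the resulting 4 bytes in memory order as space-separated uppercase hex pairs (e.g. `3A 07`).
L0: bl op=0x2b:6|imm=0:10 ⇒ 0xac00 ⇒ little 00 ac
L1: add op=0x8:6|rd=4:3|rs=2:3|pad=0:4 ⇒ 0x2220 ⇒ little 20 22

00 AC 20 22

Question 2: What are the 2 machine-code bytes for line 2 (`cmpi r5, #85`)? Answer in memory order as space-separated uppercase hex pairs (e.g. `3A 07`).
D5 BE

line 2 (cmpi): pack op=0x2f:6|rd=5:3|imm=85:7 = 0xbed5; little→ d5 be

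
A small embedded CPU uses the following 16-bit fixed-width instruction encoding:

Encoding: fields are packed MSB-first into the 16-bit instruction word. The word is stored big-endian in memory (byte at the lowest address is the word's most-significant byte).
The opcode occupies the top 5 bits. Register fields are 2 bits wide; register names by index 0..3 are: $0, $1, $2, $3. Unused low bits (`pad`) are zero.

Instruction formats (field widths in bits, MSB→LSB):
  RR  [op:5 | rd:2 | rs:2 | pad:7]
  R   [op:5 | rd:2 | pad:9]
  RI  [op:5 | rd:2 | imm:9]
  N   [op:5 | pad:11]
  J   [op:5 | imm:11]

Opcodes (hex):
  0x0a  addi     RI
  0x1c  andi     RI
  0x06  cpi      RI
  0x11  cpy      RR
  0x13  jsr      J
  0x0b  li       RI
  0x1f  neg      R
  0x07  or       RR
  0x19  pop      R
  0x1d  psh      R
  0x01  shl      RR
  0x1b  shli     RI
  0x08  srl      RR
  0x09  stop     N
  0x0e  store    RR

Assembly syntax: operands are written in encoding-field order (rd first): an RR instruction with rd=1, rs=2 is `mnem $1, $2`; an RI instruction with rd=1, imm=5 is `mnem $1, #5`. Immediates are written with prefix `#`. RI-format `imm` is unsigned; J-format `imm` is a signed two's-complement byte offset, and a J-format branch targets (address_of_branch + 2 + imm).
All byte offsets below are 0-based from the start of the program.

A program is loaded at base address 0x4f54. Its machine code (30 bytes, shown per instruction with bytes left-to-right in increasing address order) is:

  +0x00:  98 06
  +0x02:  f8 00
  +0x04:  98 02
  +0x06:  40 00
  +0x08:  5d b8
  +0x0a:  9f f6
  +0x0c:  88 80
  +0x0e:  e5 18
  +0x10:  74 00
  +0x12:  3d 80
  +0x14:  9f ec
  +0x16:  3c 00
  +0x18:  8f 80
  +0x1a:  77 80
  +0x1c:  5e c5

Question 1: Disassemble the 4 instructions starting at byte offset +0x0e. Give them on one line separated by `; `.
andi $2, #280; store $2, $0; or $2, $3; jsr #-20

@+0e  big-endian(e5 18) = 0xe518
  op=0xe518>>11=0x1c ⇒ andi (RI)
  rd: (w>>9)&0x3=0x2 → $2
  imm: (w>>0)&0x1ff=0x118 → #280
@+10  big-endian(74 00) = 0x7400
  op=0x7400>>11=0xe ⇒ store (RR)
  rd: (w>>9)&0x3=0x2 → $2
  rs: (w>>7)&0x3=0x0 → $0
@+12  big-endian(3d 80) = 0x3d80
  op=0x3d80>>11=0x7 ⇒ or (RR)
  rd: (w>>9)&0x3=0x2 → $2
  rs: (w>>7)&0x3=0x3 → $3
@+14  big-endian(9f ec) = 0x9fec
  op=0x9fec>>11=0x13 ⇒ jsr (J)
  imm: (w>>0)&0x7ff=0x7ec (s11→-20) → #-20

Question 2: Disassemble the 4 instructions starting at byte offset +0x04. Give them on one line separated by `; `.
jsr #2; srl $0, $0; li $2, #440; jsr #-10

[04] 98 02 → 0x9802
  top 5b → 0x13 → jsr [J]
  [10:0] imm=2 = #2
[06] 40 00 → 0x4000
  top 5b → 0x8 → srl [RR]
  [10:9] rd=0 = $0
  [8:7] rs=0 = $0
[08] 5d b8 → 0x5db8
  top 5b → 0xb → li [RI]
  [10:9] rd=2 = $2
  [8:0] imm=440 = #440
[0a] 9f f6 → 0x9ff6
  top 5b → 0x13 → jsr [J]
  [10:0] imm=2038 (s11→-10) = #-10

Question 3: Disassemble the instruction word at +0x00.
jsr #6

+0x00: 98 06 ⇒ word 0x9806 (big)
  op=0x9806>>11=0x13 ⇒ jsr (J)
  [10:0] imm=6 = #6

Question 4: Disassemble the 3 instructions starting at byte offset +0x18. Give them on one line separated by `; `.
cpy $3, $3; store $3, $3; li $3, #197

off 0x18: read 8f 80 as big → 0x8f80
  opcode bits[15:11]=0x11: cpy/RR
  rd: (w>>9)&0x3=0x3 → $3
  rs: (w>>7)&0x3=0x3 → $3
off 0x1a: read 77 80 as big → 0x7780
  opcode bits[15:11]=0xe: store/RR
  rd: (w>>9)&0x3=0x3 → $3
  rs: (w>>7)&0x3=0x3 → $3
off 0x1c: read 5e c5 as big → 0x5ec5
  opcode bits[15:11]=0xb: li/RI
  rd: (w>>9)&0x3=0x3 → $3
  imm: (w>>0)&0x1ff=0xc5 → #197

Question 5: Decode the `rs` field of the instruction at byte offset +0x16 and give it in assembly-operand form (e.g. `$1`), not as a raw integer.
$0

+0x16: 3c 00 ⇒ word 0x3c00 (big)
  op=0x3c00>>11=0x7 ⇒ or (RR)
  rd@[10:9]=0x2 ⇒ $2
  rs@[8:7]=0x0 ⇒ $0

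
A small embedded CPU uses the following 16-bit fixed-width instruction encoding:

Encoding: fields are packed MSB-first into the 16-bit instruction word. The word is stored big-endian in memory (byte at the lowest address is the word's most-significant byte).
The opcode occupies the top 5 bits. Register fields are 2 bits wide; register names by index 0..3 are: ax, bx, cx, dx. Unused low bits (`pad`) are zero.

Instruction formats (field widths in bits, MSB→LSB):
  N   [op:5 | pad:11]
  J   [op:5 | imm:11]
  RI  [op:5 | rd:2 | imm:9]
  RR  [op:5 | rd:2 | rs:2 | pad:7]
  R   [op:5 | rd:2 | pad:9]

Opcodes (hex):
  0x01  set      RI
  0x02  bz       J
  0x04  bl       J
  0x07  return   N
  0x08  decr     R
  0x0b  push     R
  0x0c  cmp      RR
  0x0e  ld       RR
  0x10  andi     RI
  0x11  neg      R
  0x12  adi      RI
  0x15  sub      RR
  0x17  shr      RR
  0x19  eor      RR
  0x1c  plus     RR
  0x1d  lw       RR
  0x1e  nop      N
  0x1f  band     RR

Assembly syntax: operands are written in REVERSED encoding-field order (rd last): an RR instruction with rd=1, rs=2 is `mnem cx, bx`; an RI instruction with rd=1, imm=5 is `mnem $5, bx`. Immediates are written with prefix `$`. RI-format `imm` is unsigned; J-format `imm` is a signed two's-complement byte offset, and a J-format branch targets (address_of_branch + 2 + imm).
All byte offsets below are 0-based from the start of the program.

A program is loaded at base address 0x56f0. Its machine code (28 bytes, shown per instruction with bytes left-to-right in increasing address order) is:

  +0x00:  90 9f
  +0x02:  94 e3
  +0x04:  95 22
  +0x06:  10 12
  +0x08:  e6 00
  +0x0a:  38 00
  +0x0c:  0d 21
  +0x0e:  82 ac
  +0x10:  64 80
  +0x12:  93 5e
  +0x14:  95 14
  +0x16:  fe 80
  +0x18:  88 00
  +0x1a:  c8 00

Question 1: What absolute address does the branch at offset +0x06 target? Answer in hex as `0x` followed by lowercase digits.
+0x06: 10 12 ⇒ word 0x1012 (big)
  op=0x1012>>11=0x2 ⇒ bz (J)
  [10:0] imm=18 = $18
  target = base 0x56f0 + off 0x06 + 2 + imm 18 = 0x570a

0x570a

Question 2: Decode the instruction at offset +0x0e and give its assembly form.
andi $172, bx

off 0x0e: read 82 ac as big → 0x82ac
  top 5b → 0x10 → andi [RI]
  [10:9] rd=1 = bx
  [8:0] imm=172 = $172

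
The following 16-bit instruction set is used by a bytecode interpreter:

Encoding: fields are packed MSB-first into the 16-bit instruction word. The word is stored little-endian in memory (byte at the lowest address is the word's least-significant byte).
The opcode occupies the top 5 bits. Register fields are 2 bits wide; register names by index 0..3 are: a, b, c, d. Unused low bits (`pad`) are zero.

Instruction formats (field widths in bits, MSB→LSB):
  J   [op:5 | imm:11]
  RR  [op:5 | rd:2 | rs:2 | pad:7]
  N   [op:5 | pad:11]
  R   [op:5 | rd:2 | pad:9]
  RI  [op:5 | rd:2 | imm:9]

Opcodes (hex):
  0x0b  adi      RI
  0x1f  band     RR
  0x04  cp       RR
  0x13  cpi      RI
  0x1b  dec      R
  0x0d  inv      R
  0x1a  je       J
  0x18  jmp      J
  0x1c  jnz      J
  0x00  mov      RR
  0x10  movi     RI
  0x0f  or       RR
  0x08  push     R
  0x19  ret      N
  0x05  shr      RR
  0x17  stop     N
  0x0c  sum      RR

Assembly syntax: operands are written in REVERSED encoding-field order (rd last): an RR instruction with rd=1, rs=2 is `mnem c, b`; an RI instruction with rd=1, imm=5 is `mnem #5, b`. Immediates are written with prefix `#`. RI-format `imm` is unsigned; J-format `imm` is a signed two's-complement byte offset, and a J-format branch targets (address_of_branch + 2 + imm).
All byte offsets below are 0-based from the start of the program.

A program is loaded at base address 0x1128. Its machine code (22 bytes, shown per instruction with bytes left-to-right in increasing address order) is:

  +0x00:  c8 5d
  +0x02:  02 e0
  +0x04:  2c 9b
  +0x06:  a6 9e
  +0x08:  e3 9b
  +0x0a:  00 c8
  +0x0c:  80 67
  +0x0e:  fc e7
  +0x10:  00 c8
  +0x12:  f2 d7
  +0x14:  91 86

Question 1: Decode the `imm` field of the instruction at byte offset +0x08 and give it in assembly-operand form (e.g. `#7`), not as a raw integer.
#483

@+08  little-endian(e3 9b) = 0x9be3
  top 5b → 0x13 → cpi [RI]
  [10:9] rd=1 = b
  [8:0] imm=483 = #483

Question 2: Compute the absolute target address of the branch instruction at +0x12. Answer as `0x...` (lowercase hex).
0x112e

+0x12: f2 d7 ⇒ word 0xd7f2 (little)
  op=0xd7f2>>11=0x1a ⇒ je (J)
  [10:0] imm=2034 (s11→-14) = #-14
  target = base 0x1128 + off 0x12 + 2 + imm -14 = 0x112e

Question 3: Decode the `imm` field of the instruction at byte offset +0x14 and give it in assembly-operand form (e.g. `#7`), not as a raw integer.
@+14  little-endian(91 86) = 0x8691
  top 5b → 0x10 → movi [RI]
  [10:9] rd=3 = d
  [8:0] imm=145 = #145

#145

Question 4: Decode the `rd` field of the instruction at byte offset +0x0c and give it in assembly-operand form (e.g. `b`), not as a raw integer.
+0x0c: 80 67 ⇒ word 0x6780 (little)
  opcode bits[15:11]=0xc: sum/RR
  rd: (w>>9)&0x3=0x3 → d
  rs: (w>>7)&0x3=0x3 → d

d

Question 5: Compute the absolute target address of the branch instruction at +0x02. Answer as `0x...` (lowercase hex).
@+02  little-endian(02 e0) = 0xe002
  opcode bits[15:11]=0x1c: jnz/J
  imm@[10:0]=0x2 ⇒ #2
  target = base 0x1128 + off 0x02 + 2 + imm 2 = 0x112e

0x112e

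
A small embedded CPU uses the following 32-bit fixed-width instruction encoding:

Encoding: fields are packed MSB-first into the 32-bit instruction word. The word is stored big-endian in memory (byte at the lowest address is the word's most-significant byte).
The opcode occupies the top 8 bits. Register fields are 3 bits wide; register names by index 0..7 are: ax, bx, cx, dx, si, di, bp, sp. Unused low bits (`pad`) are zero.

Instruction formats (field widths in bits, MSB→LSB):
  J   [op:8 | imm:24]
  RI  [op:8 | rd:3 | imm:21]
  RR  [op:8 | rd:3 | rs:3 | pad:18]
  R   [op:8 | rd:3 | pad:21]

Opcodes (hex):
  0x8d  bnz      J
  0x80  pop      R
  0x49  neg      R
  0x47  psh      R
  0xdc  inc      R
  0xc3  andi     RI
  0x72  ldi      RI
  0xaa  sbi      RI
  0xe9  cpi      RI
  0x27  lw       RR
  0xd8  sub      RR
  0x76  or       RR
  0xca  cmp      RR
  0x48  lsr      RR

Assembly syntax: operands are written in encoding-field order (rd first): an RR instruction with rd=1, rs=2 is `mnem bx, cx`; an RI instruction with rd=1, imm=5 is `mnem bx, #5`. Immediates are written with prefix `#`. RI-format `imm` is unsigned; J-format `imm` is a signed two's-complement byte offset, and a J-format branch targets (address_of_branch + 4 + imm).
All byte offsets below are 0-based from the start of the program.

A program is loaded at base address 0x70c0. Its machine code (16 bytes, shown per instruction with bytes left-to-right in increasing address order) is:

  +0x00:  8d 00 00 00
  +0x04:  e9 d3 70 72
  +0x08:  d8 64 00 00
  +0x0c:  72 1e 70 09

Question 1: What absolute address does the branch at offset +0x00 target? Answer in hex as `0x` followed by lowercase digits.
0x70c4

[00] 8d 00 00 00 → 0x8d000000
  top 8b → 0x8d → bnz [J]
  imm: (w>>0)&0xffffff=0x0 → #0
  target = base 0x70c0 + off 0x00 + 4 + imm 0 = 0x70c4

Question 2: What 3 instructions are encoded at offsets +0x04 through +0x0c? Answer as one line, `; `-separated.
cpi bp, #1273970; sub dx, bx; ldi ax, #1994761

+0x04: e9 d3 70 72 ⇒ word 0xe9d37072 (big)
  top 8b → 0xe9 → cpi [RI]
  rd@[23:21]=0x6 ⇒ bp
  imm@[20:0]=0x137072 ⇒ #1273970
+0x08: d8 64 00 00 ⇒ word 0xd8640000 (big)
  top 8b → 0xd8 → sub [RR]
  rd@[23:21]=0x3 ⇒ dx
  rs@[20:18]=0x1 ⇒ bx
+0x0c: 72 1e 70 09 ⇒ word 0x721e7009 (big)
  top 8b → 0x72 → ldi [RI]
  rd@[23:21]=0x0 ⇒ ax
  imm@[20:0]=0x1e7009 ⇒ #1994761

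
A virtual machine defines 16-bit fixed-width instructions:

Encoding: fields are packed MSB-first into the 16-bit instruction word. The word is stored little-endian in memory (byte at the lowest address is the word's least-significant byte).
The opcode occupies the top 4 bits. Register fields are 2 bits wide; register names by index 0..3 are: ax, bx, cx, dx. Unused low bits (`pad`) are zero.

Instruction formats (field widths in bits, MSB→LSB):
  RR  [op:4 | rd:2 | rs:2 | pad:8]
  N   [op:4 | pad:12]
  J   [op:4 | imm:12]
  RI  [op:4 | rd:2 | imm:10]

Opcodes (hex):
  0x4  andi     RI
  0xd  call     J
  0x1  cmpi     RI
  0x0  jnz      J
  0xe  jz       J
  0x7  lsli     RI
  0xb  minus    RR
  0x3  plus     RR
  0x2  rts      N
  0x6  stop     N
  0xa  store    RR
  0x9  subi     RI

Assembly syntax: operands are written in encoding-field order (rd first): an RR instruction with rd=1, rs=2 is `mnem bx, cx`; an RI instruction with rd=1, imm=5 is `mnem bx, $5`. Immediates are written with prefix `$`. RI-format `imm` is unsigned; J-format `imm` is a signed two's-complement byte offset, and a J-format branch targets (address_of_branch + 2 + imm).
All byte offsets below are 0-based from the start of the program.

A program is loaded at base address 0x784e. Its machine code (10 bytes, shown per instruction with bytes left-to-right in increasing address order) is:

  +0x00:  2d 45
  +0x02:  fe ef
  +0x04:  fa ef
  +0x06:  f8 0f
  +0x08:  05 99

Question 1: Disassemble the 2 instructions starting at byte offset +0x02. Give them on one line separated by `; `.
jz $-2; jz $-6

+0x02: fe ef ⇒ word 0xeffe (little)
  opcode bits[15:12]=0xe: jz/J
  imm@[11:0]=0xffe (s12→-2) ⇒ $-2
+0x04: fa ef ⇒ word 0xeffa (little)
  opcode bits[15:12]=0xe: jz/J
  imm@[11:0]=0xffa (s12→-6) ⇒ $-6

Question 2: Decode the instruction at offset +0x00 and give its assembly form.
andi bx, $301

+0x00: 2d 45 ⇒ word 0x452d (little)
  opcode bits[15:12]=0x4: andi/RI
  rd@[11:10]=0x1 ⇒ bx
  imm@[9:0]=0x12d ⇒ $301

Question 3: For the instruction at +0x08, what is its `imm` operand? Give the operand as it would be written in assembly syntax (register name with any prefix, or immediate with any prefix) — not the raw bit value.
off 0x08: read 05 99 as little → 0x9905
  top 4b → 0x9 → subi [RI]
  [11:10] rd=2 = cx
  [9:0] imm=261 = $261

$261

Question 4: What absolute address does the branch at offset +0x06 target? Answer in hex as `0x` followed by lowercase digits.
off 0x06: read f8 0f as little → 0x0ff8
  opcode bits[15:12]=0x0: jnz/J
  [11:0] imm=4088 (s12→-8) = $-8
  target = base 0x784e + off 0x06 + 2 + imm -8 = 0x784e

0x784e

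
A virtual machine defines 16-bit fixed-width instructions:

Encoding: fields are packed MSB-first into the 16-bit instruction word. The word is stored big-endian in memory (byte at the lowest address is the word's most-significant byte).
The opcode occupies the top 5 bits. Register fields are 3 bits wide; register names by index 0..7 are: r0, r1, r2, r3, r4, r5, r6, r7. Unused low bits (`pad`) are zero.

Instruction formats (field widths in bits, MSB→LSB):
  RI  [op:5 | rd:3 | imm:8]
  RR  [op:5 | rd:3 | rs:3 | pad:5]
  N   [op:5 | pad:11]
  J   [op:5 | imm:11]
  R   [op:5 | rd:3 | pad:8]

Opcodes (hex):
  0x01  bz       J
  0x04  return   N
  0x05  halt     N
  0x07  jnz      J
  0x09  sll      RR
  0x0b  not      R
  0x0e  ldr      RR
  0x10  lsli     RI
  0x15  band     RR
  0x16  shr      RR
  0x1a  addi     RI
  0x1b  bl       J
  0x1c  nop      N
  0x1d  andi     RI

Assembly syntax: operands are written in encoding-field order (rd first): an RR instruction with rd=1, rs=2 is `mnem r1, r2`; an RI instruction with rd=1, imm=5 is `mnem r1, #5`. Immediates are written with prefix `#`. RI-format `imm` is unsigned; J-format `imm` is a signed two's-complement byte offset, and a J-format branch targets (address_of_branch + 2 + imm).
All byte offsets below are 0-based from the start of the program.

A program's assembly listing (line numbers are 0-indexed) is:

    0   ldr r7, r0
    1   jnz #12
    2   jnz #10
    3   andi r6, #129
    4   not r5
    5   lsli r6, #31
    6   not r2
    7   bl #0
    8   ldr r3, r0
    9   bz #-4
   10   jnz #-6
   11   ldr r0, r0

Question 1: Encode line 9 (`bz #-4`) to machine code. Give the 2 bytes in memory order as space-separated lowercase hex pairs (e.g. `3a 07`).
9. bz fields op=0x1:5|imm=-4:11 → word 0ffch → 0f fc

0f fc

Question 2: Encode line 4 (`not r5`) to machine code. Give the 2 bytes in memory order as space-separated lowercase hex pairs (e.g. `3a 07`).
5d 00

line 4 (not): pack op=0xb:5|rd=5:3|pad=0:8 = 0x5d00; big→ 5d 00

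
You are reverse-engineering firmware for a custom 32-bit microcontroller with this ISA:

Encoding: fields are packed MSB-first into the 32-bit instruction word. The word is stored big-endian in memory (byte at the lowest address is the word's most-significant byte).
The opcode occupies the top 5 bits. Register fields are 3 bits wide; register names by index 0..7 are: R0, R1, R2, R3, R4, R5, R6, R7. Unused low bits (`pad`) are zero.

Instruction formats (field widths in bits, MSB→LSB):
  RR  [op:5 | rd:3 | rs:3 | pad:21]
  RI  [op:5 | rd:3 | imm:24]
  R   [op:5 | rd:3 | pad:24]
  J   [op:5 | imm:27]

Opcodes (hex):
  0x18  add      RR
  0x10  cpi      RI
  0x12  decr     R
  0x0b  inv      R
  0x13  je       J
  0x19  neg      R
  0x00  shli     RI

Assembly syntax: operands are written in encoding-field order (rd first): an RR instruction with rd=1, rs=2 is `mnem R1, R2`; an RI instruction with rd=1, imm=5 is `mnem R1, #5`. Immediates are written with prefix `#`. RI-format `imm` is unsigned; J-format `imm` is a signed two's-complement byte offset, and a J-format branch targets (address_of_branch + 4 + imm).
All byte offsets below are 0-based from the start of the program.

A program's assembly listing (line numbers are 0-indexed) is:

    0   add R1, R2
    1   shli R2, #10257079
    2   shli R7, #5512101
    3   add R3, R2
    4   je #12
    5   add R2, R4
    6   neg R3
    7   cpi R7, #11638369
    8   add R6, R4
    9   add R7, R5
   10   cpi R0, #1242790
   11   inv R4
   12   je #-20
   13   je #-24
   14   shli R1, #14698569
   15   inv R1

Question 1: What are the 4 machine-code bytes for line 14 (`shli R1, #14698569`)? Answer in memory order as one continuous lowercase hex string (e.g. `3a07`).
01e04849

14. shli fields op=0x0:5|rd=1:3|imm=14698569:24 → word 01e04849h → 01 e0 48 49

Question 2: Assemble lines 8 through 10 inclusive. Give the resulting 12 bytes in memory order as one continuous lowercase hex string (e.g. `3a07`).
c6800000c7a000008012f6a6

line 8 (add): pack op=0x18:5|rd=6:3|rs=4:3|pad=0:21 = 0xc6800000; big→ c6 80 00 00
line 9 (add): pack op=0x18:5|rd=7:3|rs=5:3|pad=0:21 = 0xc7a00000; big→ c7 a0 00 00
line 10 (cpi): pack op=0x10:5|rd=0:3|imm=1242790:24 = 0x8012f6a6; big→ 80 12 f6 a6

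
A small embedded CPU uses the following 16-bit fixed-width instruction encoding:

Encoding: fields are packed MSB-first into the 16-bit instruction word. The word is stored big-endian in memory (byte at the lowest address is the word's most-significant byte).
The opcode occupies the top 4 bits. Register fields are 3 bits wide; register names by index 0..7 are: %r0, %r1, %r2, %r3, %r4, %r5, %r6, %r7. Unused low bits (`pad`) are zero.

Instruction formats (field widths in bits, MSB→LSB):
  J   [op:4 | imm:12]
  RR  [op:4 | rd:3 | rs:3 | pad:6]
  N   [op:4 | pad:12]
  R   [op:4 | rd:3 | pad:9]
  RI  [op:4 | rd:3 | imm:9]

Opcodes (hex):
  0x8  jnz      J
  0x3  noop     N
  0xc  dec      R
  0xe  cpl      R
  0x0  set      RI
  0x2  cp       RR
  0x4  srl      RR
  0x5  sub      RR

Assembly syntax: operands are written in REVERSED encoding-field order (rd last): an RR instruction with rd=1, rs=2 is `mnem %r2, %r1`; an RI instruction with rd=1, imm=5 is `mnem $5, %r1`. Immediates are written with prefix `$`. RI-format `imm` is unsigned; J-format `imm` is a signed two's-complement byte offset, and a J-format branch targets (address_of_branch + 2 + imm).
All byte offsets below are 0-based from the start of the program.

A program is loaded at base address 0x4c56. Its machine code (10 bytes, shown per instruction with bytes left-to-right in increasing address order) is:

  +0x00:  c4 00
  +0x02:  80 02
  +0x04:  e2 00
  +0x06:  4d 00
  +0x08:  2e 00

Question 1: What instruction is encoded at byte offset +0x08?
@+08  big-endian(2e 00) = 0x2e00
  top 4b → 0x2 → cp [RR]
  rd: (w>>9)&0x7=0x7 → %r7
  rs: (w>>6)&0x7=0x0 → %r0

cp %r0, %r7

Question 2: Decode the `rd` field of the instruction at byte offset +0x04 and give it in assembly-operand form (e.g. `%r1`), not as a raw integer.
%r1

+0x04: e2 00 ⇒ word 0xe200 (big)
  top 4b → 0xe → cpl [R]
  [11:9] rd=1 = %r1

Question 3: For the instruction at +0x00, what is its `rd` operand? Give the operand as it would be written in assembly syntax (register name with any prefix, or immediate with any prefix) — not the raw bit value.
%r2

off 0x00: read c4 00 as big → 0xc400
  top 4b → 0xc → dec [R]
  rd: (w>>9)&0x7=0x2 → %r2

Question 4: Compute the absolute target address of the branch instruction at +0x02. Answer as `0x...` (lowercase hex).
@+02  big-endian(80 02) = 0x8002
  opcode bits[15:12]=0x8: jnz/J
  imm: (w>>0)&0xfff=0x2 → $2
  target = base 0x4c56 + off 0x02 + 2 + imm 2 = 0x4c5c

0x4c5c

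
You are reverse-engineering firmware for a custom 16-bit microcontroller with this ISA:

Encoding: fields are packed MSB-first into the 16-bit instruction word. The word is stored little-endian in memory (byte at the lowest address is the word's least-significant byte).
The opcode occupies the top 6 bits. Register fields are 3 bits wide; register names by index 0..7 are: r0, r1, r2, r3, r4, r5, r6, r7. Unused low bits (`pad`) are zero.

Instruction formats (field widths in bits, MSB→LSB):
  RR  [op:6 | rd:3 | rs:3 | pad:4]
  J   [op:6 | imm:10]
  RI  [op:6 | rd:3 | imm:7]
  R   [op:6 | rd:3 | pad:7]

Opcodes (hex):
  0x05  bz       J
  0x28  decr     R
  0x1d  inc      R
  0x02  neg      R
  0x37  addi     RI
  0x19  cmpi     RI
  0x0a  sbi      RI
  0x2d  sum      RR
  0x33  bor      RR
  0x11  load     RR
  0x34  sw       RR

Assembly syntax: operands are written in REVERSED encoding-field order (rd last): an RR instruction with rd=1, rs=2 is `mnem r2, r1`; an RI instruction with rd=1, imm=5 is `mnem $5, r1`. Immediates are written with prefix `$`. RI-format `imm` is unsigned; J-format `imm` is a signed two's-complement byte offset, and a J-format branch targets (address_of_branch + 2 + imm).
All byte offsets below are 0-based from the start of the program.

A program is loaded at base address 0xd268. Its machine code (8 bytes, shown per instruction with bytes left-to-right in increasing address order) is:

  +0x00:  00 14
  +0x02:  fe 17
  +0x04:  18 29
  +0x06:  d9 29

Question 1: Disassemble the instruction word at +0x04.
sbi $24, r2

[04] 18 29 → 0x2918
  op=0x2918>>10=0xa ⇒ sbi (RI)
  rd@[9:7]=0x2 ⇒ r2
  imm@[6:0]=0x18 ⇒ $24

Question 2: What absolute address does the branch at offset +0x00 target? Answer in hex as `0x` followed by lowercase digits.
0xd26a

off 0x00: read 00 14 as little → 0x1400
  top 6b → 0x5 → bz [J]
  [9:0] imm=0 = $0
  target = base 0xd268 + off 0x00 + 2 + imm 0 = 0xd26a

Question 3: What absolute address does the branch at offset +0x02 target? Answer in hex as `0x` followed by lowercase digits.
0xd26a

[02] fe 17 → 0x17fe
  opcode bits[15:10]=0x5: bz/J
  imm: (w>>0)&0x3ff=0x3fe (s10→-2) → $-2
  target = base 0xd268 + off 0x02 + 2 + imm -2 = 0xd26a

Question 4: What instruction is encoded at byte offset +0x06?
off 0x06: read d9 29 as little → 0x29d9
  opcode bits[15:10]=0xa: sbi/RI
  rd: (w>>7)&0x7=0x3 → r3
  imm: (w>>0)&0x7f=0x59 → $89

sbi $89, r3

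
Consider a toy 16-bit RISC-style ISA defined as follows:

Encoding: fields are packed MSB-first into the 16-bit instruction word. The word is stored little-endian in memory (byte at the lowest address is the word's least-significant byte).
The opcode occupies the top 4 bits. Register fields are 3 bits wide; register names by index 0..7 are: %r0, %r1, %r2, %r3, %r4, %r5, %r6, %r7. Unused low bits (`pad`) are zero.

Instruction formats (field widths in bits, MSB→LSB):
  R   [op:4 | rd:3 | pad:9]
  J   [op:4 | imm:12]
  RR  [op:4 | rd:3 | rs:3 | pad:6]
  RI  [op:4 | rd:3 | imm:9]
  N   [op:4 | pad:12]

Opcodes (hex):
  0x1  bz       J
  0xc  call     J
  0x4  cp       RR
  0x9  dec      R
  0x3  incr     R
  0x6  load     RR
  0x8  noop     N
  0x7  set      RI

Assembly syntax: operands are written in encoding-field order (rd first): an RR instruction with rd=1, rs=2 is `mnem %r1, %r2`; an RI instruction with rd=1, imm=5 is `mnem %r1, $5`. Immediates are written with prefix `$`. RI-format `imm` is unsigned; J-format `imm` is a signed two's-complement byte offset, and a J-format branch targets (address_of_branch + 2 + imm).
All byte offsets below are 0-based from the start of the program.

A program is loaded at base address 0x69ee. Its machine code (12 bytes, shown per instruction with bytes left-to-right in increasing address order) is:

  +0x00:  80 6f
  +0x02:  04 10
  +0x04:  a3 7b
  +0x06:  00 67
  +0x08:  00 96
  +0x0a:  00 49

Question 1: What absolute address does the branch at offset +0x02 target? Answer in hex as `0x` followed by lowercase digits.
0x69f6

off 0x02: read 04 10 as little → 0x1004
  op=0x1004>>12=0x1 ⇒ bz (J)
  imm: (w>>0)&0xfff=0x4 → $4
  target = base 0x69ee + off 0x02 + 2 + imm 4 = 0x69f6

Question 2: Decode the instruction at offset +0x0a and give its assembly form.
off 0x0a: read 00 49 as little → 0x4900
  top 4b → 0x4 → cp [RR]
  [11:9] rd=4 = %r4
  [8:6] rs=4 = %r4

cp %r4, %r4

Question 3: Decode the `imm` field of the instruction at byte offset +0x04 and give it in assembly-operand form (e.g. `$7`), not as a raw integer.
+0x04: a3 7b ⇒ word 0x7ba3 (little)
  top 4b → 0x7 → set [RI]
  rd: (w>>9)&0x7=0x5 → %r5
  imm: (w>>0)&0x1ff=0x1a3 → $419

$419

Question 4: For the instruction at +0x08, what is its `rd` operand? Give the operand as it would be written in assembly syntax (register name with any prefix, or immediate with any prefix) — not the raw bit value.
[08] 00 96 → 0x9600
  opcode bits[15:12]=0x9: dec/R
  rd: (w>>9)&0x7=0x3 → %r3

%r3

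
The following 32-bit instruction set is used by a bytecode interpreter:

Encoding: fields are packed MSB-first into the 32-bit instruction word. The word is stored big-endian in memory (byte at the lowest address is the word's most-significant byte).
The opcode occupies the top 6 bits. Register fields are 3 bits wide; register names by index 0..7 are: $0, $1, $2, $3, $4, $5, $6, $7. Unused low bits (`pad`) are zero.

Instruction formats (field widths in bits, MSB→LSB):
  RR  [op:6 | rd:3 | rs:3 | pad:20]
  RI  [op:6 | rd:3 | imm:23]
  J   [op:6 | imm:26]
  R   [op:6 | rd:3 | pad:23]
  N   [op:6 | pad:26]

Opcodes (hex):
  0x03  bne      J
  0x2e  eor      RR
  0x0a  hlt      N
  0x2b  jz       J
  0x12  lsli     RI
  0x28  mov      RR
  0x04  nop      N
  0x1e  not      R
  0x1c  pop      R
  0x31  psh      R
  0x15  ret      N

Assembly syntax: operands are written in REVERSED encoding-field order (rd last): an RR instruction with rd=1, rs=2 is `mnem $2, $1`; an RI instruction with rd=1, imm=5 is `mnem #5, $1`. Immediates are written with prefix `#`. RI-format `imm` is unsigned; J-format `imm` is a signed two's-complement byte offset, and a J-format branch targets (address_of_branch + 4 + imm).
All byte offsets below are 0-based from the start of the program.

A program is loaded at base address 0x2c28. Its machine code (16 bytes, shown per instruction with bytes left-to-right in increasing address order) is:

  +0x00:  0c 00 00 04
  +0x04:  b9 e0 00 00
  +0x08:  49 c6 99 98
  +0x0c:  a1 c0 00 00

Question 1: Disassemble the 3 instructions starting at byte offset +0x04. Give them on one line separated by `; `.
[04] b9 e0 00 00 → 0xb9e00000
  op=0xb9e00000>>26=0x2e ⇒ eor (RR)
  rd: (w>>23)&0x7=0x3 → $3
  rs: (w>>20)&0x7=0x6 → $6
[08] 49 c6 99 98 → 0x49c69998
  op=0x49c69998>>26=0x12 ⇒ lsli (RI)
  rd: (w>>23)&0x7=0x3 → $3
  imm: (w>>0)&0x7fffff=0x469998 → #4626840
[0c] a1 c0 00 00 → 0xa1c00000
  op=0xa1c00000>>26=0x28 ⇒ mov (RR)
  rd: (w>>23)&0x7=0x3 → $3
  rs: (w>>20)&0x7=0x4 → $4

eor $6, $3; lsli #4626840, $3; mov $4, $3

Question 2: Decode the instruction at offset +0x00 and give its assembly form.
bne #4

[00] 0c 00 00 04 → 0x0c000004
  op=0x0c000004>>26=0x3 ⇒ bne (J)
  imm@[25:0]=0x4 ⇒ #4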